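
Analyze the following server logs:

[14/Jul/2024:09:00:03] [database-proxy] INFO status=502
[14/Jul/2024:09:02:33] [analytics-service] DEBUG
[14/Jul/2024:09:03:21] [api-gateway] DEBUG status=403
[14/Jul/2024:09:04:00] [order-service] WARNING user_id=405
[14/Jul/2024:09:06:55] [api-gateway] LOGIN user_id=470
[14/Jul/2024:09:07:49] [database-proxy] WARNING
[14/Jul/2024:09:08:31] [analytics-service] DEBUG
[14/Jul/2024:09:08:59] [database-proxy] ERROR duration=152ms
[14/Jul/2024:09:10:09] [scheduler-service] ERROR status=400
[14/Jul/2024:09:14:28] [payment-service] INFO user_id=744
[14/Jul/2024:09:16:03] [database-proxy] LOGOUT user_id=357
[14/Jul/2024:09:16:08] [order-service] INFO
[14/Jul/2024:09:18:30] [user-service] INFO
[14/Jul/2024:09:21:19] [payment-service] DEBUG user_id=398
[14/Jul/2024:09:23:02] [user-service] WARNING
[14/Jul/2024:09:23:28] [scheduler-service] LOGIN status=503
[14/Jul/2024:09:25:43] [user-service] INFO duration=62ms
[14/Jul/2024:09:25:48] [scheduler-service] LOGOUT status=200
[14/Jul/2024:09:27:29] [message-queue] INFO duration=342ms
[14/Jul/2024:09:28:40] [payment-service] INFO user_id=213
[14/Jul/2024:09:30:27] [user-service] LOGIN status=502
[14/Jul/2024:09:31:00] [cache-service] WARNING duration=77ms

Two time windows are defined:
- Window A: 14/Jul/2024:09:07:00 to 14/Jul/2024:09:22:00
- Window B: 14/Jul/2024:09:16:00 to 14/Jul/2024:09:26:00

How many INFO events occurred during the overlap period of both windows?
2

To find overlap events:

1. Window A: 14/Jul/2024:09:07:00 to 14/Jul/2024:09:22:00
2. Window B: 14/Jul/2024:09:16:00 to 14/Jul/2024:09:26:00
3. Overlap period: 14/Jul/2024:09:16:00 to 14/Jul/2024:09:22:00
4. Count INFO events in overlap: 2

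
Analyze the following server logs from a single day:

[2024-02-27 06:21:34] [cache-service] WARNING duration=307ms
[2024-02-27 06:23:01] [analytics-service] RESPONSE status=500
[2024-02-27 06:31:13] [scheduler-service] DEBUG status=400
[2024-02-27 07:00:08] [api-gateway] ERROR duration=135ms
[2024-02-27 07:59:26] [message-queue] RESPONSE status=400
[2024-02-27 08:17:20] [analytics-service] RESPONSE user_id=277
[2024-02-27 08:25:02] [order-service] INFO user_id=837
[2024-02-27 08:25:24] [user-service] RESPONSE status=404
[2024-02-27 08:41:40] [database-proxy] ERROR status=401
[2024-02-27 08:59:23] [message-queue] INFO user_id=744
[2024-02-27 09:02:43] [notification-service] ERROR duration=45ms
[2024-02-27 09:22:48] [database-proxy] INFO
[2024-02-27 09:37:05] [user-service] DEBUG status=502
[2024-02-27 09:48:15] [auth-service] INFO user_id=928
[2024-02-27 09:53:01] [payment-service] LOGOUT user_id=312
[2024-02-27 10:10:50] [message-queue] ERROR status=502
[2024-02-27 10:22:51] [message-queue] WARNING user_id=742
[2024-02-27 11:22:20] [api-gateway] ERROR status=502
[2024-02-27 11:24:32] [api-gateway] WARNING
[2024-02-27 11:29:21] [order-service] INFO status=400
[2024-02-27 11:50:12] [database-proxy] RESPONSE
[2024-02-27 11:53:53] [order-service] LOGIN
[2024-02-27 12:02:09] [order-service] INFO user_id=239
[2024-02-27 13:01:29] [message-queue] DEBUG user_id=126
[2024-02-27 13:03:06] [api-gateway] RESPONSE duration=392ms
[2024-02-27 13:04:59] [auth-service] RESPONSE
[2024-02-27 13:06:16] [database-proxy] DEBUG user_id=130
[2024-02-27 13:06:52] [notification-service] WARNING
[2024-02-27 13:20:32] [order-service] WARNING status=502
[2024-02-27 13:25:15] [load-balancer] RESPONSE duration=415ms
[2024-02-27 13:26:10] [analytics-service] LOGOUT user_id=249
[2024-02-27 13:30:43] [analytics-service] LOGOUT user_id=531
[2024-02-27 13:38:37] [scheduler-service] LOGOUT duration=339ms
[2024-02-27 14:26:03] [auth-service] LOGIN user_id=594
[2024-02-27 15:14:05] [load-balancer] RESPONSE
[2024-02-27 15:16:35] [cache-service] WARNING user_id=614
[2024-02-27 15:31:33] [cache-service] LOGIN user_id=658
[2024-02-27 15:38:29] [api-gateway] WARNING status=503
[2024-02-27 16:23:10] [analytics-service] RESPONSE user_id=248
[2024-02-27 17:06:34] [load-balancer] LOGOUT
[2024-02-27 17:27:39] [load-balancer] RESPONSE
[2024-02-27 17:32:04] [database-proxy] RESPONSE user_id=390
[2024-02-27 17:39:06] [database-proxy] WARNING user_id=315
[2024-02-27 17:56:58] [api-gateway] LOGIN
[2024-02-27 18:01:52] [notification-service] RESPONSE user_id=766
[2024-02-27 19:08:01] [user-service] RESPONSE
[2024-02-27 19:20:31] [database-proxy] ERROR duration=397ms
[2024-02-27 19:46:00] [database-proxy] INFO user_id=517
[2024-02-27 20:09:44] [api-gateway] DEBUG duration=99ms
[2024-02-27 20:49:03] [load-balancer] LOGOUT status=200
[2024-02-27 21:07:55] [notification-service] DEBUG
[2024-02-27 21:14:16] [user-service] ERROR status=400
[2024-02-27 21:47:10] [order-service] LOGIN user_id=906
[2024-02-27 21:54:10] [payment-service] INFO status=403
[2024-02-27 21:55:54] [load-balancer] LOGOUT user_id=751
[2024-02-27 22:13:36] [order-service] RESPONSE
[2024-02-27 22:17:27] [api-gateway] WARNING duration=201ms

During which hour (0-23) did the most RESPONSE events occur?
13

To find the peak hour:

1. Group all RESPONSE events by hour
2. Count events in each hour
3. Find hour with maximum count
4. Peak hour: 13 (with 3 events)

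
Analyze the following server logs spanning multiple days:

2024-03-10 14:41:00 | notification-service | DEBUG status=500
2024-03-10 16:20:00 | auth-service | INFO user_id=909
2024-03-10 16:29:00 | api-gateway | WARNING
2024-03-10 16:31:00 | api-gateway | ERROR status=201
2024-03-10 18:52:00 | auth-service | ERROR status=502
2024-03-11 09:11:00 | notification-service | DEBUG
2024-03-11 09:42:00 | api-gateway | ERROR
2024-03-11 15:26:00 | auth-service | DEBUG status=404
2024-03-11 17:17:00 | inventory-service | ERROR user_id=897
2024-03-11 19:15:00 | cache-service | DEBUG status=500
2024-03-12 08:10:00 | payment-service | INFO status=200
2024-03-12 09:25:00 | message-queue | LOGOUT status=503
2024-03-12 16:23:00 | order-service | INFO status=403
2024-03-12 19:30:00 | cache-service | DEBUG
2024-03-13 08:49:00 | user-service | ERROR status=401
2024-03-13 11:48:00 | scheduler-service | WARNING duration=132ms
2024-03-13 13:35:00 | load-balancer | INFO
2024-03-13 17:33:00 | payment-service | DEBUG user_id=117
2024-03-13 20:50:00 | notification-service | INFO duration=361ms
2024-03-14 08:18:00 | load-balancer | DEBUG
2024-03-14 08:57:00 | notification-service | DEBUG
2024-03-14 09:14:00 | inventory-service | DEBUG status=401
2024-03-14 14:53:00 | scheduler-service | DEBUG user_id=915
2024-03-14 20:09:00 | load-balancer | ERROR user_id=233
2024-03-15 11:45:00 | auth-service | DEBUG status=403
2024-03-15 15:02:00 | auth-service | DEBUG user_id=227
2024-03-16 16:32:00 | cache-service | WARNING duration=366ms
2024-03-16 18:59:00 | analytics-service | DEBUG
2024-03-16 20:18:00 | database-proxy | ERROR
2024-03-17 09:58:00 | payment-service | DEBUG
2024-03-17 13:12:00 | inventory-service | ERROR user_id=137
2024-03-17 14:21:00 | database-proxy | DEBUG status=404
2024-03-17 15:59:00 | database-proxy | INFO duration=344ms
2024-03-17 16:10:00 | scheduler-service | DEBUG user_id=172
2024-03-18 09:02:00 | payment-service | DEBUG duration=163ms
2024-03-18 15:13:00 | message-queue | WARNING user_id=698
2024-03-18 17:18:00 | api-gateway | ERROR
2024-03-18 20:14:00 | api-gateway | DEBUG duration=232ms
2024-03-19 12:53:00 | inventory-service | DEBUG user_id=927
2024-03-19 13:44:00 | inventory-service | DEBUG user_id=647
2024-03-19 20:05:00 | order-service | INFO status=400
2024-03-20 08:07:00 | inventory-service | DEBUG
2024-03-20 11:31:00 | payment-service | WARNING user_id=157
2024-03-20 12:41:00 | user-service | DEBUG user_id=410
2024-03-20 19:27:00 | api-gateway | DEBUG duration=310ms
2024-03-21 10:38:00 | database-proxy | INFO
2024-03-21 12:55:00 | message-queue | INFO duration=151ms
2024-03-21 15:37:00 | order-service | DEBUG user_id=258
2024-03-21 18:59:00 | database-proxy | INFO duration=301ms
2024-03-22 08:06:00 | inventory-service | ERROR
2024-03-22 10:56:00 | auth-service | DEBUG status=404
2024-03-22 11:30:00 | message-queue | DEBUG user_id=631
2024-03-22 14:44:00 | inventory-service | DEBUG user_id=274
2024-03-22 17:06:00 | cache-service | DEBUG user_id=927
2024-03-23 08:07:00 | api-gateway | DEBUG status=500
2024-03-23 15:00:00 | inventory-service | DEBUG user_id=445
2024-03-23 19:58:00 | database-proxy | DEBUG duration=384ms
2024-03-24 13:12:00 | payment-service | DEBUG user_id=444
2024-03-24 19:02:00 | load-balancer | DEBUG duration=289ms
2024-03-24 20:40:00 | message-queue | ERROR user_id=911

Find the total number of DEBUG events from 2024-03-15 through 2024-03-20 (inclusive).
13

To filter by date range:

1. Date range: 2024-03-15 through 2024-03-20, both dates inclusive
2. Filter for DEBUG events whose date falls in this range
3. Count matching events: 13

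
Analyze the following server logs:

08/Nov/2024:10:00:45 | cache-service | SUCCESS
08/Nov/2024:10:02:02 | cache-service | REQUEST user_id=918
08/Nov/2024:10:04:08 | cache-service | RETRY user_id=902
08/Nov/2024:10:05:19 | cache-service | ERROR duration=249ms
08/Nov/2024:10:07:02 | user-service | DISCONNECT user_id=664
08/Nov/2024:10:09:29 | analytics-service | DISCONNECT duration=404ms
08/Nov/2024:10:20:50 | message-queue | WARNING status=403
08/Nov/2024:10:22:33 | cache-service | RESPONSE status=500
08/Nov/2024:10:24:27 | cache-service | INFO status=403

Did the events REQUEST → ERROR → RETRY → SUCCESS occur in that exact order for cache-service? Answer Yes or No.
No

To verify sequence order:

1. Find all events in sequence REQUEST → ERROR → RETRY → SUCCESS for cache-service
2. Extract their timestamps
3. Check if timestamps are in ascending order
4. Result: No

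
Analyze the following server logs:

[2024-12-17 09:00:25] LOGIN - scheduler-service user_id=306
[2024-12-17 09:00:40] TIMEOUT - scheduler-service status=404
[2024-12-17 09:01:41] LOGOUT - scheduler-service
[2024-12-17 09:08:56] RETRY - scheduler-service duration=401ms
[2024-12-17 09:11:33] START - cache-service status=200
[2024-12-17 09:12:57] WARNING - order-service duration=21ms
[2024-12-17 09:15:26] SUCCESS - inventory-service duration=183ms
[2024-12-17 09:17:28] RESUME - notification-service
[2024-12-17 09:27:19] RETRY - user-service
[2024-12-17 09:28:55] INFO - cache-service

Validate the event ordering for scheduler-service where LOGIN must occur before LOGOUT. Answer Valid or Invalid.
Valid

To validate ordering:

1. Required order: LOGIN → LOGOUT
2. Rule: LOGIN must occur before LOGOUT
3. Check actual order of events for scheduler-service
4. Result: Valid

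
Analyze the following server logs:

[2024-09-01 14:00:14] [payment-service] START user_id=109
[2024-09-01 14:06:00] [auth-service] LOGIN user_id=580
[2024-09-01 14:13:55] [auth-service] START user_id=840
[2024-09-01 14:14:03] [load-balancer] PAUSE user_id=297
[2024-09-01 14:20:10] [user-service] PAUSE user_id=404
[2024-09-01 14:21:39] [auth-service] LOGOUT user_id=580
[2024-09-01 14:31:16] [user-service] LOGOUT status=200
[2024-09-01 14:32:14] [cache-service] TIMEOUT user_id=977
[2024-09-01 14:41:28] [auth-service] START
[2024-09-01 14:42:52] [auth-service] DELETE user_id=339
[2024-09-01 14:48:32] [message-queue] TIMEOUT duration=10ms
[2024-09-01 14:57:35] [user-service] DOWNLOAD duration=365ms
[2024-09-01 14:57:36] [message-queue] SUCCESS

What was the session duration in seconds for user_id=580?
939

To calculate session duration:

1. Find LOGIN event for user_id=580: 2024-09-01 14:06:00
2. Find LOGOUT event for user_id=580: 2024-09-01 14:21:39
3. Session duration: 2024-09-01 14:21:39 - 2024-09-01 14:06:00 = 939 seconds (15 minutes)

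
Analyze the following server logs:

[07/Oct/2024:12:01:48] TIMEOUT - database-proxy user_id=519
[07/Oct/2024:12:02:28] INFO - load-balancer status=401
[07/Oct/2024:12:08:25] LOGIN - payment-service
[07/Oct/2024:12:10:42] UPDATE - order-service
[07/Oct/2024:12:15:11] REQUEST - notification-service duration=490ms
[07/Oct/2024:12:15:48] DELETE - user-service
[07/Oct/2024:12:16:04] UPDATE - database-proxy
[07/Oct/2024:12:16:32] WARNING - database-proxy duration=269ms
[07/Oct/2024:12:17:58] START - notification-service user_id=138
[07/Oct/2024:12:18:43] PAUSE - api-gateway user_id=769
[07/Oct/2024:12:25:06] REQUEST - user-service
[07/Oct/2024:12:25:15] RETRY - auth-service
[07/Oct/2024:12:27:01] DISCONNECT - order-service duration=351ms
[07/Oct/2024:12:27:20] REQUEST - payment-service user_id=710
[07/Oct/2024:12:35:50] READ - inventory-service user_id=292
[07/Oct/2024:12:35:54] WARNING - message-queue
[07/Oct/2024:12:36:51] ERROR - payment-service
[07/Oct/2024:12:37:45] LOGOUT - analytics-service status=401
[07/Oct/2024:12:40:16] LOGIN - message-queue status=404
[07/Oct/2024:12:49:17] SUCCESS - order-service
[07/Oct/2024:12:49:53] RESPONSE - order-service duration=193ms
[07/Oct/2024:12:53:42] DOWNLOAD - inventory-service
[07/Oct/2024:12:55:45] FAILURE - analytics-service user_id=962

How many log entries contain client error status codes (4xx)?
3

To find matching entries:

1. Pattern to match: client error status codes (4xx)
2. Scan each log entry for the pattern
3. Count matches: 3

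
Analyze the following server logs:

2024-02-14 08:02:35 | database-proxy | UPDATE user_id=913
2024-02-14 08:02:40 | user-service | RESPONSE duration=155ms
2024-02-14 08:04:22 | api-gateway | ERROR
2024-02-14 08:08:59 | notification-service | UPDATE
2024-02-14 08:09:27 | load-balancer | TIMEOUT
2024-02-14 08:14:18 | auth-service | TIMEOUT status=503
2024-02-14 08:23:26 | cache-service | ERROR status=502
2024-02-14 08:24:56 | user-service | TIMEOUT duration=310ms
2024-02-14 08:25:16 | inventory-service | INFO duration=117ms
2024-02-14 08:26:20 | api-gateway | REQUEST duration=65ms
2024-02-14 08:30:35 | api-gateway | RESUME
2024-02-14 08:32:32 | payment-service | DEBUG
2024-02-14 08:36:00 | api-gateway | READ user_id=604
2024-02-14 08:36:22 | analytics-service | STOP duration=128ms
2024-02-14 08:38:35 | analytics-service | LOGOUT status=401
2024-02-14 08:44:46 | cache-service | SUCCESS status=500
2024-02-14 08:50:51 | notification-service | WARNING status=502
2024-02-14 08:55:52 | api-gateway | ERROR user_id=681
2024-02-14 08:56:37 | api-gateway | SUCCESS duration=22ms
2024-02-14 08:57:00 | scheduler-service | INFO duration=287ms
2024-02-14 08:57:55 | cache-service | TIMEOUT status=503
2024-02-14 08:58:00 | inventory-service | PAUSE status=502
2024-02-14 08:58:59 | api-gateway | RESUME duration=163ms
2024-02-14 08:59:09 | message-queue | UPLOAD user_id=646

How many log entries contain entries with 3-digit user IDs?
4

To find matching entries:

1. Pattern to match: entries with 3-digit user IDs
2. Scan each log entry for the pattern
3. Count matches: 4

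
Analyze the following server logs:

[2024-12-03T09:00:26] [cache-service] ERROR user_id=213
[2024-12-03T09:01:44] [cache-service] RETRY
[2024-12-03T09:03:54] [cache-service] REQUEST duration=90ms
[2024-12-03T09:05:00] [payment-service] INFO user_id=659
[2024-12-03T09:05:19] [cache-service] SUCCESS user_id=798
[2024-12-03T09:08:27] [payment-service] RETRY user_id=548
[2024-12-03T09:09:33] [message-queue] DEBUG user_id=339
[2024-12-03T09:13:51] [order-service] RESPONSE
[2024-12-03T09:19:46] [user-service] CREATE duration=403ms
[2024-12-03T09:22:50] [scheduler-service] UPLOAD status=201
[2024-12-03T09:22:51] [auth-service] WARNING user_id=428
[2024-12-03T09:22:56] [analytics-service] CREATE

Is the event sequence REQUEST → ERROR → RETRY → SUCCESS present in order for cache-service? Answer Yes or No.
No

To verify sequence order:

1. Find all events in sequence REQUEST → ERROR → RETRY → SUCCESS for cache-service
2. Extract their timestamps
3. Check if timestamps are in ascending order
4. Result: No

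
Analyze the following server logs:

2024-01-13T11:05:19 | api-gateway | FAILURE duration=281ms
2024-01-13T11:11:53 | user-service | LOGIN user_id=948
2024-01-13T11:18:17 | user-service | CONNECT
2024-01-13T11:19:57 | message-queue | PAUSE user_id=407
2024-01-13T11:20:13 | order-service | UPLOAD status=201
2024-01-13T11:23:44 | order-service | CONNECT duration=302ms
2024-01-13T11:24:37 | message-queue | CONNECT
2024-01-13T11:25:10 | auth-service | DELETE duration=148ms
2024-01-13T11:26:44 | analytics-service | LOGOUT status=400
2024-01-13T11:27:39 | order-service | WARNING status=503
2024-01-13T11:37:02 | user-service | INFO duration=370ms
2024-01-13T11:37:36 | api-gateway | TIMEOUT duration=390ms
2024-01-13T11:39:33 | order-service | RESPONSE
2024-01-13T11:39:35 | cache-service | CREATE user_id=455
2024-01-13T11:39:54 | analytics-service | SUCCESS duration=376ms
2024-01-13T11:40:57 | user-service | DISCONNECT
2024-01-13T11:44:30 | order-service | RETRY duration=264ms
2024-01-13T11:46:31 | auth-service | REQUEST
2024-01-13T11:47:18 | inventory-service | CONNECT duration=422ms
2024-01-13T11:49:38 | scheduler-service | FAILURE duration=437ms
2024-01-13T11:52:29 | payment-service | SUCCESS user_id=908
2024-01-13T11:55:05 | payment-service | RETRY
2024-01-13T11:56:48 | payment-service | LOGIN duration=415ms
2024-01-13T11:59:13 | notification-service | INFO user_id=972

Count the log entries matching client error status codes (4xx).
1

To find matching entries:

1. Pattern to match: client error status codes (4xx)
2. Scan each log entry for the pattern
3. Count matches: 1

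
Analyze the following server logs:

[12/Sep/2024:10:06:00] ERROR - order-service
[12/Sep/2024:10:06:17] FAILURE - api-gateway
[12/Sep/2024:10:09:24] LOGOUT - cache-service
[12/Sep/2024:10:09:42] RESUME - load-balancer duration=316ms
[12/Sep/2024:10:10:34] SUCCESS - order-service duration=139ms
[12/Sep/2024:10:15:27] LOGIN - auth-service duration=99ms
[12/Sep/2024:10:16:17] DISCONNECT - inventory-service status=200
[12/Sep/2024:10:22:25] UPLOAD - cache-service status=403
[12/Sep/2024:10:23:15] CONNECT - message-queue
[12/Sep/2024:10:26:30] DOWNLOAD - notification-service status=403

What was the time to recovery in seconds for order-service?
274

To calculate recovery time:

1. Find ERROR event for order-service: 12/Sep/2024:10:06:00
2. Find next SUCCESS event for order-service: 12/Sep/2024:10:10:34
3. Recovery time: 12/Sep/2024:10:10:34 - 12/Sep/2024:10:06:00 = 274 seconds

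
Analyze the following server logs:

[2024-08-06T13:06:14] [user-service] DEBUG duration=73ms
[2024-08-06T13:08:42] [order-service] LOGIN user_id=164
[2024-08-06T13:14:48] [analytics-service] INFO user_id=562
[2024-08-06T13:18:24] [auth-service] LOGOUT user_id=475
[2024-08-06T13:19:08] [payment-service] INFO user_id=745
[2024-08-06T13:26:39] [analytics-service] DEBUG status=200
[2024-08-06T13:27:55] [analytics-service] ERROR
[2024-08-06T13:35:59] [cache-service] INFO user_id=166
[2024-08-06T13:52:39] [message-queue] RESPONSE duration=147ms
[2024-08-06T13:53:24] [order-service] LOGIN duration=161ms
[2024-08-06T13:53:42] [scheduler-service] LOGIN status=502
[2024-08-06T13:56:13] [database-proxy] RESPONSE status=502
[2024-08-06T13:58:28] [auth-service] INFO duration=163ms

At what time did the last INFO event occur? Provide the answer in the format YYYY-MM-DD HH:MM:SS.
2024-08-06 13:58:28

To find the last event:

1. Filter for all INFO events
2. Sort by timestamp
3. Select the last one
4. Timestamp: 2024-08-06 13:58:28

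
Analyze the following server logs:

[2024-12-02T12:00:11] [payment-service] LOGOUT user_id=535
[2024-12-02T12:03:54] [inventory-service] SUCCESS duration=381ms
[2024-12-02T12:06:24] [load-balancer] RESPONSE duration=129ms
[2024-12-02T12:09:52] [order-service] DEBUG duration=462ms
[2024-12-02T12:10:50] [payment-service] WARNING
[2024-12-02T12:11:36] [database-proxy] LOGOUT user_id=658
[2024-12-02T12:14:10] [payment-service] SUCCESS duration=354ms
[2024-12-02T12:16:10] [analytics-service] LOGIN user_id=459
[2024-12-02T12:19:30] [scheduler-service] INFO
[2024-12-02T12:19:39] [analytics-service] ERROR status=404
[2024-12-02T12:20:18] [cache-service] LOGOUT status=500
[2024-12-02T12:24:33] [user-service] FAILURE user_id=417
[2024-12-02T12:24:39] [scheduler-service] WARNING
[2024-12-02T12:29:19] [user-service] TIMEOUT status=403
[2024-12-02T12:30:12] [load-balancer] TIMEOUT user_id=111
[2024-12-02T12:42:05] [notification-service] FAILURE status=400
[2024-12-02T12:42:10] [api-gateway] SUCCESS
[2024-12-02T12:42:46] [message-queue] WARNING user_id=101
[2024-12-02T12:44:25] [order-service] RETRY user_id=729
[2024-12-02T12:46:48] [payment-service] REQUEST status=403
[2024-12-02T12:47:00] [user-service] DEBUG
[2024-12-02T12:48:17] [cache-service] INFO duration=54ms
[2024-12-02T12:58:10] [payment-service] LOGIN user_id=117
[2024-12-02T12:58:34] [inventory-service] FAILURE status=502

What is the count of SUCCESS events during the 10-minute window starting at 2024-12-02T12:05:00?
1

To count events in the time window:

1. Window boundaries: 2024-12-02T12:05:00 to 2024-12-02T12:15:00
2. Filter for SUCCESS events within this window
3. Count matching events: 1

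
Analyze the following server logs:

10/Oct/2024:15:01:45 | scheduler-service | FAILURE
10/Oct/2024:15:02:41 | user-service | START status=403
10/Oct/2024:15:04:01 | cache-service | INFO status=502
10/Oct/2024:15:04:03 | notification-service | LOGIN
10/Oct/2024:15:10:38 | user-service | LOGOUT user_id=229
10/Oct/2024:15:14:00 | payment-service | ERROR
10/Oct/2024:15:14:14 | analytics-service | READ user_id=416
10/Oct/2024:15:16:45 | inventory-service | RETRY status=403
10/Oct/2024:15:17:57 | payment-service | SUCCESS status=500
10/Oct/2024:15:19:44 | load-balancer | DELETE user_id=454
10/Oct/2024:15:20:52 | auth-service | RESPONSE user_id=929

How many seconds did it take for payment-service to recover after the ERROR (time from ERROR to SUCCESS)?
237

To calculate recovery time:

1. Find ERROR event for payment-service: 10/Oct/2024:15:14:00
2. Find next SUCCESS event for payment-service: 10/Oct/2024:15:17:57
3. Recovery time: 10/Oct/2024:15:17:57 - 10/Oct/2024:15:14:00 = 237 seconds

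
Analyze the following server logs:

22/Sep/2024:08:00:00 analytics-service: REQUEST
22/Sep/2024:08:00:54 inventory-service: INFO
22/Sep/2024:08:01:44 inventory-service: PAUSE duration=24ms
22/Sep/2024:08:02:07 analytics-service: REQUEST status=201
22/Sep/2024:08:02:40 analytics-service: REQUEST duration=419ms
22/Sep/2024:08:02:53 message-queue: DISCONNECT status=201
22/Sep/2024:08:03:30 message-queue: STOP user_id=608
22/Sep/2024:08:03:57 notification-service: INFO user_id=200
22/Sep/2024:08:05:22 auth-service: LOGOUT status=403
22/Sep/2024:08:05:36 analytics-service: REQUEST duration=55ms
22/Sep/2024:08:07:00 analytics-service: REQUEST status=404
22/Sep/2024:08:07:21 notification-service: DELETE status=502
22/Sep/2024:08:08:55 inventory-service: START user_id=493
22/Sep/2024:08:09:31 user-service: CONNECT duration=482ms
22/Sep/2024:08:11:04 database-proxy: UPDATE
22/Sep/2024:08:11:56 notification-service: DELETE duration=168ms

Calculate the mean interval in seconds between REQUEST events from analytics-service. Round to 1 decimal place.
105.0

To calculate average interval:

1. Find all REQUEST events for analytics-service in order
2. Calculate time gaps between consecutive events
3. Compute mean of gaps: 420 / 4 = 105.0 seconds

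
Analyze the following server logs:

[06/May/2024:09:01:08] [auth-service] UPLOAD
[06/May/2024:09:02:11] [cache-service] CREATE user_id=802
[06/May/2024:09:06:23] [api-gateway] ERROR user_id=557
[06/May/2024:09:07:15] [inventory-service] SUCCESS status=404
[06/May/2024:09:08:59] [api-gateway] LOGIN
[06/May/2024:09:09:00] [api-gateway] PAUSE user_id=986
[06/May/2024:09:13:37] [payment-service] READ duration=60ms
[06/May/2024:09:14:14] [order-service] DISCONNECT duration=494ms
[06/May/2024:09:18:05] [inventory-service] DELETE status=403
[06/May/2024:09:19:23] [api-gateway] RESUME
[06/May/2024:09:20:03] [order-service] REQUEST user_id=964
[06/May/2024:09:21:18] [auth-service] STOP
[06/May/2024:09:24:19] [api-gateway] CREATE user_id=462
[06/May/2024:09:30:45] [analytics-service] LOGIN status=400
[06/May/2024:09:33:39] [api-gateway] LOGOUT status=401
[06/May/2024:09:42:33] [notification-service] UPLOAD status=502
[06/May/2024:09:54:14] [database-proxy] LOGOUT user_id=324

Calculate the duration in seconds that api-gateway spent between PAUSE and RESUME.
623

To calculate state duration:

1. Find PAUSE event for api-gateway: 06/May/2024:09:09:00
2. Find RESUME event for api-gateway: 06/May/2024:09:19:23
3. Calculate duration: 06/May/2024:09:19:23 - 06/May/2024:09:09:00 = 623 seconds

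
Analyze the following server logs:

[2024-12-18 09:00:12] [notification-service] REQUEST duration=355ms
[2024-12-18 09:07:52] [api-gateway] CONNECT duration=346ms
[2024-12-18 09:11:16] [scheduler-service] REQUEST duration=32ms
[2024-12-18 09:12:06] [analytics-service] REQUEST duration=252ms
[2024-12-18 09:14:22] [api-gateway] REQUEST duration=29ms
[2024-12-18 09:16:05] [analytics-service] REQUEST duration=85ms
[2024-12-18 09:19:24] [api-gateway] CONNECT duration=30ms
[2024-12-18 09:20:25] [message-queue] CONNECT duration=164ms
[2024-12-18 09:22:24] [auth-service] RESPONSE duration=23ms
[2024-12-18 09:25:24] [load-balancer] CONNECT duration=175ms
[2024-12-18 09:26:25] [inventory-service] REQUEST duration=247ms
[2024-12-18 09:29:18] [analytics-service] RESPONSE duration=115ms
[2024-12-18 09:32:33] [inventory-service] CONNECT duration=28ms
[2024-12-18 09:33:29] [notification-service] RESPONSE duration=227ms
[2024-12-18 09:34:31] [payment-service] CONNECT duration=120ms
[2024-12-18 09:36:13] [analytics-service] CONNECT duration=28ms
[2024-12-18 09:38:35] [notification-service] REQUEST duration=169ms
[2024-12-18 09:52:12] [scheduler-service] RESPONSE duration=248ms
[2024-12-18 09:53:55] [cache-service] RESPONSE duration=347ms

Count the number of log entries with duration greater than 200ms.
7

To count timeouts:

1. Threshold: 200ms
2. Extract duration from each log entry
3. Count entries where duration > 200
4. Timeout count: 7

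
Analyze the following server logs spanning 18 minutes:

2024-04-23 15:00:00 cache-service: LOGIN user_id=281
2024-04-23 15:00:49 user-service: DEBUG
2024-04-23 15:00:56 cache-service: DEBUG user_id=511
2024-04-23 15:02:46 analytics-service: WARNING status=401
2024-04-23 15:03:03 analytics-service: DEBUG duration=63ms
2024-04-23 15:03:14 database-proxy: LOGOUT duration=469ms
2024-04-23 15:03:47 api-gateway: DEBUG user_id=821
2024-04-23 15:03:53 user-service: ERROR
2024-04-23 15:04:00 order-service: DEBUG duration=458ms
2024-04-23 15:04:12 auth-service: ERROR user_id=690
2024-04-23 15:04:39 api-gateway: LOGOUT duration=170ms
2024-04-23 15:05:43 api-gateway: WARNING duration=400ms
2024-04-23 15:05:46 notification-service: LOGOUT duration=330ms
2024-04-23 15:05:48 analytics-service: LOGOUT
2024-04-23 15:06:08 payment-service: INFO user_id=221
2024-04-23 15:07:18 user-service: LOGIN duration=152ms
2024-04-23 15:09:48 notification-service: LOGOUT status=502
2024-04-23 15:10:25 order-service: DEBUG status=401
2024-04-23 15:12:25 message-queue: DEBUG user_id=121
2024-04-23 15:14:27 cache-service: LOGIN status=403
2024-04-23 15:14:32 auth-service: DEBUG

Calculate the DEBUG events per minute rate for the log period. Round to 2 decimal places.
0.44

To calculate the rate:

1. Count total DEBUG events: 8
2. Total time period: 18 minutes
3. Rate = 8 / 18 = 0.44 events per minute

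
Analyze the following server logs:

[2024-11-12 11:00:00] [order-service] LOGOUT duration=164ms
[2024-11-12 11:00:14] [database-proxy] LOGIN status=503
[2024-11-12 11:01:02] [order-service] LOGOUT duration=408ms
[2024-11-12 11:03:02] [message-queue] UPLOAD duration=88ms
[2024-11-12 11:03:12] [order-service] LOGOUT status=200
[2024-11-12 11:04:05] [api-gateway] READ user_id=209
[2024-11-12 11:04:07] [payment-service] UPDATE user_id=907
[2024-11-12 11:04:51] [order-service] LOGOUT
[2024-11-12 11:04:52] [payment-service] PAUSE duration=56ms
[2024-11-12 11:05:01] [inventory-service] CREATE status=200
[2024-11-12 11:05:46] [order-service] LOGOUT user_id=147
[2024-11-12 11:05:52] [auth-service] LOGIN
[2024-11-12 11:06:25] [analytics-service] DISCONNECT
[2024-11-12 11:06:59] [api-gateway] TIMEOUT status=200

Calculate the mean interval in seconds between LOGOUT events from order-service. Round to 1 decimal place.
86.5

To calculate average interval:

1. Find all LOGOUT events for order-service in order
2. Calculate time gaps between consecutive events
3. Compute mean of gaps: 346 / 4 = 86.5 seconds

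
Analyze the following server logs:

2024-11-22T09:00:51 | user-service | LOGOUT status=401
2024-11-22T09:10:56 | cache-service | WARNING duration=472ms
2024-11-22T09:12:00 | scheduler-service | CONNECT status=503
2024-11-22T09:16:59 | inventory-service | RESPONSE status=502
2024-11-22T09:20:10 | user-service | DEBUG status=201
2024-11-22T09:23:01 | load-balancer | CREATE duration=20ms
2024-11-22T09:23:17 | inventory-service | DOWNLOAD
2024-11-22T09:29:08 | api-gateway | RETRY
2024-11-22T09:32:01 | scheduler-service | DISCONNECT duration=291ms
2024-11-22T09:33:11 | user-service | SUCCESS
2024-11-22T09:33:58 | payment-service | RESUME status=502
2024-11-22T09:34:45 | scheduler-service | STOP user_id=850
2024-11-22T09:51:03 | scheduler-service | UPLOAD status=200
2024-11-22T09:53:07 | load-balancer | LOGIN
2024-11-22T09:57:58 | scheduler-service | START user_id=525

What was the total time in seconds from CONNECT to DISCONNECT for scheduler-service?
1201

To calculate state duration:

1. Find CONNECT event for scheduler-service: 2024-11-22T09:12:00
2. Find DISCONNECT event for scheduler-service: 2024-11-22T09:32:01
3. Calculate duration: 2024-11-22T09:32:01 - 2024-11-22T09:12:00 = 1201 seconds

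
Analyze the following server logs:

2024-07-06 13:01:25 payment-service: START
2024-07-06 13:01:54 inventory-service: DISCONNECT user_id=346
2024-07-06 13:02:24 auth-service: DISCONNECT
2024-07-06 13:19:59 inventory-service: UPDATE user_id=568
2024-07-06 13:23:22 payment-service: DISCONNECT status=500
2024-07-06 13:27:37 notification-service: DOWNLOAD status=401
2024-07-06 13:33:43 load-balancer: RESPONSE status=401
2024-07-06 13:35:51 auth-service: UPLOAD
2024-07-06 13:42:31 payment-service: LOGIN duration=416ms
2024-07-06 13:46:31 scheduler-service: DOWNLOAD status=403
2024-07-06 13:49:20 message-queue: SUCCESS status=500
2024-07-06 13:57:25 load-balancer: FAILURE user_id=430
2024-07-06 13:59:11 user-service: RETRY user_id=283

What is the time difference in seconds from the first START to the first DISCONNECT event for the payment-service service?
1317

To find the time between events:

1. Locate the first START event for payment-service: 2024-07-06 13:01:25
2. Locate the first DISCONNECT event for payment-service: 2024-07-06 13:23:22
3. Calculate the difference: 2024-07-06 13:23:22 - 2024-07-06 13:01:25 = 1317 seconds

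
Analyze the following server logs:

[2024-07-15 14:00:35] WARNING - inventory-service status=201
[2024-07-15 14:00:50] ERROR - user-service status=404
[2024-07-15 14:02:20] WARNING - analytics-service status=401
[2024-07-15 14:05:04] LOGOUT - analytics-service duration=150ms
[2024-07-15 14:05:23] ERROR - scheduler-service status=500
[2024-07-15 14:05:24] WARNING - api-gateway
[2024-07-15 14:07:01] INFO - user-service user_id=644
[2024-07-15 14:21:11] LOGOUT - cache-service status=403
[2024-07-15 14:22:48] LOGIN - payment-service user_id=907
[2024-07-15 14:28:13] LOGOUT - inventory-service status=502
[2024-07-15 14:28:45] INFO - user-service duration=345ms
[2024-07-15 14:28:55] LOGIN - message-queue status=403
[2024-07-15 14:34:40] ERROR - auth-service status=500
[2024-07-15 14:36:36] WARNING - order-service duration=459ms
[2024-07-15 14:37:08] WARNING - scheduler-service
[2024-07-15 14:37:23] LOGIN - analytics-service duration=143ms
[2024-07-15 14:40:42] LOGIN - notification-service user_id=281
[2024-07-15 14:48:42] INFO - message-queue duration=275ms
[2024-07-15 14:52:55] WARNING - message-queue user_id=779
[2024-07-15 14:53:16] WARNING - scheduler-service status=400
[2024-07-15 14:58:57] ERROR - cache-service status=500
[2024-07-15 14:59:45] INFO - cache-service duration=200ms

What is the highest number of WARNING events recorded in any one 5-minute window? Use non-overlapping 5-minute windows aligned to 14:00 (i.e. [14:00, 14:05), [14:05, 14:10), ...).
2

To find the burst window:

1. Divide the log period into non-overlapping 5-minute windows starting at 14:00
2. Count WARNING events in each window
3. Find the window with maximum count
4. Maximum events in a window: 2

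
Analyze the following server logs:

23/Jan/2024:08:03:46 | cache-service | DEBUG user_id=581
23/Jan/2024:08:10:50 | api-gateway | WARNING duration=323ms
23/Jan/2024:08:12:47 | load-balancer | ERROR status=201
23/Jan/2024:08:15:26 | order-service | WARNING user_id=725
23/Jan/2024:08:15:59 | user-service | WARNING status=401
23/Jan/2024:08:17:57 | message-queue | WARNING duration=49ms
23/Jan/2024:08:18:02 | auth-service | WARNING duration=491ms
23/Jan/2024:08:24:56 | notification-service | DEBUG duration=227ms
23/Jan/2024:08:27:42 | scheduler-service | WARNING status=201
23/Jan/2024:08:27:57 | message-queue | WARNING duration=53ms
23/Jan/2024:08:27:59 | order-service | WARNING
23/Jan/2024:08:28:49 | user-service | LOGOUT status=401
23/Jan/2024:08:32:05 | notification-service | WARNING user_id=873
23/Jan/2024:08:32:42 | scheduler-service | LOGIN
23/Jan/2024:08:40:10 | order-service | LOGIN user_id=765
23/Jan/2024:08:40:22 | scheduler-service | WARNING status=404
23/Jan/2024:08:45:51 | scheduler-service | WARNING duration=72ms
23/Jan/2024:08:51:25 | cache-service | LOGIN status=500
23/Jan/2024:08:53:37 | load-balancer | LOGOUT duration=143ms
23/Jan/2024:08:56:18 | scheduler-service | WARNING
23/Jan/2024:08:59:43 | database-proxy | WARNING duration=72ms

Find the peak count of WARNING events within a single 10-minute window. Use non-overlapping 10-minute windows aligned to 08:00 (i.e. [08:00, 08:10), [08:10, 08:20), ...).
5

To find the burst window:

1. Divide the log period into non-overlapping 10-minute windows starting at 08:00
2. Count WARNING events in each window
3. Find the window with maximum count
4. Maximum events in a window: 5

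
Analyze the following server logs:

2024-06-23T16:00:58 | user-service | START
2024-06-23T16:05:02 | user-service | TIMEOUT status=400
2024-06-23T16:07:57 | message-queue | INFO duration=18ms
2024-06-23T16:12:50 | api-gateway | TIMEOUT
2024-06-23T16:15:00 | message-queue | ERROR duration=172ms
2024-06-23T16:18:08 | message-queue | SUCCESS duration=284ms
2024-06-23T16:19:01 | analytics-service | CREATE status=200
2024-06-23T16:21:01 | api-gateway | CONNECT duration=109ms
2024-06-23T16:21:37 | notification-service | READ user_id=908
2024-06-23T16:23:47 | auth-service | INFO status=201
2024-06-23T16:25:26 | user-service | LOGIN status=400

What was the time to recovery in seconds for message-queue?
188

To calculate recovery time:

1. Find ERROR event for message-queue: 2024-06-23T16:15:00
2. Find next SUCCESS event for message-queue: 2024-06-23T16:18:08
3. Recovery time: 2024-06-23T16:18:08 - 2024-06-23T16:15:00 = 188 seconds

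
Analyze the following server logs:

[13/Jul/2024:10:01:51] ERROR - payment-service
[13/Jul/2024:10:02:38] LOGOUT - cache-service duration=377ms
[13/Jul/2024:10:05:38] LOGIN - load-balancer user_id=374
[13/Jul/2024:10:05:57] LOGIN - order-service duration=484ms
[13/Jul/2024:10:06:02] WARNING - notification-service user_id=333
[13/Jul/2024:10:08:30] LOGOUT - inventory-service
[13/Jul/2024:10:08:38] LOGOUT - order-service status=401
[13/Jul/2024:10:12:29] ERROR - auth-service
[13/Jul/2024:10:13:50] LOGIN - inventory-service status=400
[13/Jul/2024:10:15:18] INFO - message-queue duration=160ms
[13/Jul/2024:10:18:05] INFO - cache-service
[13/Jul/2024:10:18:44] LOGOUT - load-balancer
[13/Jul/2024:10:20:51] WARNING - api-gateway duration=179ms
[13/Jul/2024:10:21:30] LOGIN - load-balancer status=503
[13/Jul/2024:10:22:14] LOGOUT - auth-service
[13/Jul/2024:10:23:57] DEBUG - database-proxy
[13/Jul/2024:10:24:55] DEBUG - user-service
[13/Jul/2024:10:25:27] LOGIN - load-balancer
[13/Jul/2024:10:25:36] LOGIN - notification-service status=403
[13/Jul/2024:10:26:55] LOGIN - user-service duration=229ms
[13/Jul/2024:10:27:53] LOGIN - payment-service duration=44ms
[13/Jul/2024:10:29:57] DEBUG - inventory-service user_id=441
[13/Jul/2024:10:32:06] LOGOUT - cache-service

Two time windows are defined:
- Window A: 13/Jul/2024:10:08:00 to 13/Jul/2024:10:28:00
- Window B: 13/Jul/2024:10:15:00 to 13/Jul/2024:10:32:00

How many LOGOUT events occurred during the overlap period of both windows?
2

To find overlap events:

1. Window A: 13/Jul/2024:10:08:00 to 13/Jul/2024:10:28:00
2. Window B: 13/Jul/2024:10:15:00 to 13/Jul/2024:10:32:00
3. Overlap period: 13/Jul/2024:10:15:00 to 13/Jul/2024:10:28:00
4. Count LOGOUT events in overlap: 2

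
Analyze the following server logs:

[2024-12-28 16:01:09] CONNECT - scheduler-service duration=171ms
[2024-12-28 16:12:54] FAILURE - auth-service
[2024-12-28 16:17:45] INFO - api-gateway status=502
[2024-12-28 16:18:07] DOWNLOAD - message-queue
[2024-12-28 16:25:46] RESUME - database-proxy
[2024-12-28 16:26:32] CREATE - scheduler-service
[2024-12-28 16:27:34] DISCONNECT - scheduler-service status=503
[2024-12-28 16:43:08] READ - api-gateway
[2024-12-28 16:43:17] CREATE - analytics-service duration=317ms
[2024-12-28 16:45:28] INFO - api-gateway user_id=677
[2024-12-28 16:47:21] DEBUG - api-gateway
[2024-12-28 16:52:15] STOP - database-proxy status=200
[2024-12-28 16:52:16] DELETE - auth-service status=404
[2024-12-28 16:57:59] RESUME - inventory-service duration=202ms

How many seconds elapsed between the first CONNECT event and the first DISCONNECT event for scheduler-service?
1585

To find the time between events:

1. Locate the first CONNECT event for scheduler-service: 2024-12-28 16:01:09
2. Locate the first DISCONNECT event for scheduler-service: 2024-12-28 16:27:34
3. Calculate the difference: 2024-12-28 16:27:34 - 2024-12-28 16:01:09 = 1585 seconds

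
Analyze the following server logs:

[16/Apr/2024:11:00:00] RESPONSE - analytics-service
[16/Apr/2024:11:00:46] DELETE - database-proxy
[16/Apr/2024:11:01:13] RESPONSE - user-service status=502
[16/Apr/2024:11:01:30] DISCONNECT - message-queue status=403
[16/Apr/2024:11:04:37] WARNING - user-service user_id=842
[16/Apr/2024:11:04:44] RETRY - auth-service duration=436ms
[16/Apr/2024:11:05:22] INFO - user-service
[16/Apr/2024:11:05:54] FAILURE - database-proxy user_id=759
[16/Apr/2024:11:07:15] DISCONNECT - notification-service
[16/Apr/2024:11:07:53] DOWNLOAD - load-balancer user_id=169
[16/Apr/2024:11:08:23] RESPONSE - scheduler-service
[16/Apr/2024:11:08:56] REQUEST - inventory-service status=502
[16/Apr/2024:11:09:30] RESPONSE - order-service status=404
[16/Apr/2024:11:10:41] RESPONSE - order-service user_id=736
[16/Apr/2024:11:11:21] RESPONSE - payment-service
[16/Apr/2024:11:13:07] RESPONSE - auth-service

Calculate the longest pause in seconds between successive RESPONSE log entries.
430

To find the longest gap:

1. Extract all RESPONSE events in chronological order
2. Calculate time differences between consecutive events
3. Find the maximum difference
4. Longest gap: 430 seconds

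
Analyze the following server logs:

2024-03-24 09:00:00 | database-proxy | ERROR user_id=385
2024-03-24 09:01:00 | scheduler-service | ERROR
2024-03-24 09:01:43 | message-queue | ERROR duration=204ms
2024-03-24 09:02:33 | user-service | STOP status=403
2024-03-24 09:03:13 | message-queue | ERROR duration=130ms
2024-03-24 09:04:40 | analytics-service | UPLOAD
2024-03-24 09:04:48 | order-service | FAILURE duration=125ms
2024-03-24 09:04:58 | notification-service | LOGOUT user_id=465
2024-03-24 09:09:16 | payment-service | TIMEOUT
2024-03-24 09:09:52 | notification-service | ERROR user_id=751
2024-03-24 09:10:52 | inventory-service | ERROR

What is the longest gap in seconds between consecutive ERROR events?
399

To find the longest gap:

1. Extract all ERROR events in chronological order
2. Calculate time differences between consecutive events
3. Find the maximum difference
4. Longest gap: 399 seconds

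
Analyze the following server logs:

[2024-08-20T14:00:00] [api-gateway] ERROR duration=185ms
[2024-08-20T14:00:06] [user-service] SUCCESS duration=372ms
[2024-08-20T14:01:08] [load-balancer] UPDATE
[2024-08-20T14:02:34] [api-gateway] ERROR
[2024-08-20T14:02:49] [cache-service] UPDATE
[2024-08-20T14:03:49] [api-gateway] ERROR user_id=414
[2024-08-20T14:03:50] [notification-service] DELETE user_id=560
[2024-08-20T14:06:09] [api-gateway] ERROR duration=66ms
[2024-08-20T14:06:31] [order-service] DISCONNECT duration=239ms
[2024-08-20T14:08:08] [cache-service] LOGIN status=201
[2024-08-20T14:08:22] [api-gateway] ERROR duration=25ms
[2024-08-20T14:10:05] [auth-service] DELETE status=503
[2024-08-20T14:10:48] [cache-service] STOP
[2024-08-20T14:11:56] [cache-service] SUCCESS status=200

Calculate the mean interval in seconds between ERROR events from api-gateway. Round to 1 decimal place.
125.5

To calculate average interval:

1. Find all ERROR events for api-gateway in order
2. Calculate time gaps between consecutive events
3. Compute mean of gaps: 502 / 4 = 125.5 seconds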